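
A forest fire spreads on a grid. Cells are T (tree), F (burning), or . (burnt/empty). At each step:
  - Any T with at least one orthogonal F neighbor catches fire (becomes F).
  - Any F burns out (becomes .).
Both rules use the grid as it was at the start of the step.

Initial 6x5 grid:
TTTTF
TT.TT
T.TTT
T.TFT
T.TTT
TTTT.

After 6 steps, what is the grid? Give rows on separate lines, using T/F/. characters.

Step 1: 6 trees catch fire, 2 burn out
  TTTF.
  TT.TF
  T.TFT
  T.F.F
  T.TFT
  TTTT.
Step 2: 7 trees catch fire, 6 burn out
  TTF..
  TT.F.
  T.F.F
  T....
  T.F.F
  TTTF.
Step 3: 2 trees catch fire, 7 burn out
  TF...
  TT...
  T....
  T....
  T....
  TTF..
Step 4: 3 trees catch fire, 2 burn out
  F....
  TF...
  T....
  T....
  T....
  TF...
Step 5: 2 trees catch fire, 3 burn out
  .....
  F....
  T....
  T....
  T....
  F....
Step 6: 2 trees catch fire, 2 burn out
  .....
  .....
  F....
  T....
  F....
  .....

.....
.....
F....
T....
F....
.....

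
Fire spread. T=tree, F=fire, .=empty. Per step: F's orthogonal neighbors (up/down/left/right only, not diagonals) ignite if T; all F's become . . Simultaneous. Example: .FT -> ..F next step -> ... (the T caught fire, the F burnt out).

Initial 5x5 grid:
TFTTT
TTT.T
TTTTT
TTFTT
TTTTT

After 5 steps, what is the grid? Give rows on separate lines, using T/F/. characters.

Step 1: 7 trees catch fire, 2 burn out
  F.FTT
  TFT.T
  TTFTT
  TF.FT
  TTFTT
Step 2: 9 trees catch fire, 7 burn out
  ...FT
  F.F.T
  TF.FT
  F...F
  TF.FT
Step 3: 5 trees catch fire, 9 burn out
  ....F
  ....T
  F...F
  .....
  F...F
Step 4: 1 trees catch fire, 5 burn out
  .....
  ....F
  .....
  .....
  .....
Step 5: 0 trees catch fire, 1 burn out
  .....
  .....
  .....
  .....
  .....

.....
.....
.....
.....
.....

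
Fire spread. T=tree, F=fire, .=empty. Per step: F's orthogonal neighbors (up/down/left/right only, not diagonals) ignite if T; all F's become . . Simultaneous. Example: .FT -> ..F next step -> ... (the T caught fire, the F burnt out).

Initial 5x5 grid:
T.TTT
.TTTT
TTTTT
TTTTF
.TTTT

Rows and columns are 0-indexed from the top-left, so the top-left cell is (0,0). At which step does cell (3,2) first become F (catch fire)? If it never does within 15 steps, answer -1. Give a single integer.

Step 1: cell (3,2)='T' (+3 fires, +1 burnt)
Step 2: cell (3,2)='F' (+4 fires, +3 burnt)
  -> target ignites at step 2
Step 3: cell (3,2)='.' (+5 fires, +4 burnt)
Step 4: cell (3,2)='.' (+5 fires, +5 burnt)
Step 5: cell (3,2)='.' (+3 fires, +5 burnt)
Step 6: cell (3,2)='.' (+0 fires, +3 burnt)
  fire out at step 6

2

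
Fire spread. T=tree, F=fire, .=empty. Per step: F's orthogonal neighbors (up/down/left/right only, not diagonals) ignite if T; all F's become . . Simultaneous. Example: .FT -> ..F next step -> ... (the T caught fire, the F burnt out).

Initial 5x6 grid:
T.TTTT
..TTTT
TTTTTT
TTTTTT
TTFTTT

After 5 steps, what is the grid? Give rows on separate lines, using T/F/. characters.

Step 1: 3 trees catch fire, 1 burn out
  T.TTTT
  ..TTTT
  TTTTTT
  TTFTTT
  TF.FTT
Step 2: 5 trees catch fire, 3 burn out
  T.TTTT
  ..TTTT
  TTFTTT
  TF.FTT
  F...FT
Step 3: 6 trees catch fire, 5 burn out
  T.TTTT
  ..FTTT
  TF.FTT
  F...FT
  .....F
Step 4: 5 trees catch fire, 6 burn out
  T.FTTT
  ...FTT
  F...FT
  .....F
  ......
Step 5: 3 trees catch fire, 5 burn out
  T..FTT
  ....FT
  .....F
  ......
  ......

T..FTT
....FT
.....F
......
......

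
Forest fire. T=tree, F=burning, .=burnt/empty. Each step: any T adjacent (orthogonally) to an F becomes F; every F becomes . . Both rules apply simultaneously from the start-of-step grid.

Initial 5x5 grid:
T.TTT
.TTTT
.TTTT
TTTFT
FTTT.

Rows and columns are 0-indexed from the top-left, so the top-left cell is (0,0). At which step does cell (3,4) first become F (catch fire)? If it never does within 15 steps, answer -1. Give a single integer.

Step 1: cell (3,4)='F' (+6 fires, +2 burnt)
  -> target ignites at step 1
Step 2: cell (3,4)='.' (+5 fires, +6 burnt)
Step 3: cell (3,4)='.' (+4 fires, +5 burnt)
Step 4: cell (3,4)='.' (+3 fires, +4 burnt)
Step 5: cell (3,4)='.' (+0 fires, +3 burnt)
  fire out at step 5

1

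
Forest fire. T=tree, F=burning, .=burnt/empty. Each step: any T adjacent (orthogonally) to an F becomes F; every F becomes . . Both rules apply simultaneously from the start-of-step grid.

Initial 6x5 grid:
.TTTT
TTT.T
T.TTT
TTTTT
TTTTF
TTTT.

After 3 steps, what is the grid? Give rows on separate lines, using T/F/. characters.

Step 1: 2 trees catch fire, 1 burn out
  .TTTT
  TTT.T
  T.TTT
  TTTTF
  TTTF.
  TTTT.
Step 2: 4 trees catch fire, 2 burn out
  .TTTT
  TTT.T
  T.TTF
  TTTF.
  TTF..
  TTTF.
Step 3: 5 trees catch fire, 4 burn out
  .TTTT
  TTT.F
  T.TF.
  TTF..
  TF...
  TTF..

.TTTT
TTT.F
T.TF.
TTF..
TF...
TTF..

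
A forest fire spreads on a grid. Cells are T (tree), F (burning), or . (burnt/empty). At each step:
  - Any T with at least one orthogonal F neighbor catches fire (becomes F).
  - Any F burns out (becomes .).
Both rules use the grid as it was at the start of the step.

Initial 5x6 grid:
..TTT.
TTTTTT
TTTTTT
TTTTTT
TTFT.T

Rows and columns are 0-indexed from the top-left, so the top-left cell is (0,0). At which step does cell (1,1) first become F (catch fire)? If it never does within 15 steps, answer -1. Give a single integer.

Step 1: cell (1,1)='T' (+3 fires, +1 burnt)
Step 2: cell (1,1)='T' (+4 fires, +3 burnt)
Step 3: cell (1,1)='T' (+5 fires, +4 burnt)
Step 4: cell (1,1)='F' (+6 fires, +5 burnt)
  -> target ignites at step 4
Step 5: cell (1,1)='.' (+5 fires, +6 burnt)
Step 6: cell (1,1)='.' (+2 fires, +5 burnt)
Step 7: cell (1,1)='.' (+0 fires, +2 burnt)
  fire out at step 7

4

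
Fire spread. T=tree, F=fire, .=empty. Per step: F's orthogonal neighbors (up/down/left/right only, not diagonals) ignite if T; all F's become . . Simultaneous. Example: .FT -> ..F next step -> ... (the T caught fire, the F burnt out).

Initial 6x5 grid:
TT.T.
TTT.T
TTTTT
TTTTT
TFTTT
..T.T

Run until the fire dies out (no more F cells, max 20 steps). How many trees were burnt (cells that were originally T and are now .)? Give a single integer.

Step 1: +3 fires, +1 burnt (F count now 3)
Step 2: +5 fires, +3 burnt (F count now 5)
Step 3: +5 fires, +5 burnt (F count now 5)
Step 4: +6 fires, +5 burnt (F count now 6)
Step 5: +2 fires, +6 burnt (F count now 2)
Step 6: +1 fires, +2 burnt (F count now 1)
Step 7: +0 fires, +1 burnt (F count now 0)
Fire out after step 7
Initially T: 23, now '.': 29
Total burnt (originally-T cells now '.'): 22

Answer: 22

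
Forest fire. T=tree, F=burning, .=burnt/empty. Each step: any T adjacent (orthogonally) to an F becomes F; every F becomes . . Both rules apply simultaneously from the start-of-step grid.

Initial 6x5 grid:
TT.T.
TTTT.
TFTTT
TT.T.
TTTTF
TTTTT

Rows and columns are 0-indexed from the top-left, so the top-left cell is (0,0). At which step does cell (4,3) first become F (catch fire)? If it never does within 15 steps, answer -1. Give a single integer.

Step 1: cell (4,3)='F' (+6 fires, +2 burnt)
  -> target ignites at step 1
Step 2: cell (4,3)='.' (+9 fires, +6 burnt)
Step 3: cell (4,3)='.' (+6 fires, +9 burnt)
Step 4: cell (4,3)='.' (+2 fires, +6 burnt)
Step 5: cell (4,3)='.' (+0 fires, +2 burnt)
  fire out at step 5

1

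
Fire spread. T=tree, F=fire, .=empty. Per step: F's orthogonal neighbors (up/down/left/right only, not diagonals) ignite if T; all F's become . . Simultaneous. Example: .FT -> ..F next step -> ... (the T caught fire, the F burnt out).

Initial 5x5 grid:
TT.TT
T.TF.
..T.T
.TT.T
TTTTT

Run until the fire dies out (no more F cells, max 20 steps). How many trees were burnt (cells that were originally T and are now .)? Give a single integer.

Step 1: +2 fires, +1 burnt (F count now 2)
Step 2: +2 fires, +2 burnt (F count now 2)
Step 3: +1 fires, +2 burnt (F count now 1)
Step 4: +2 fires, +1 burnt (F count now 2)
Step 5: +2 fires, +2 burnt (F count now 2)
Step 6: +2 fires, +2 burnt (F count now 2)
Step 7: +1 fires, +2 burnt (F count now 1)
Step 8: +1 fires, +1 burnt (F count now 1)
Step 9: +0 fires, +1 burnt (F count now 0)
Fire out after step 9
Initially T: 16, now '.': 22
Total burnt (originally-T cells now '.'): 13

Answer: 13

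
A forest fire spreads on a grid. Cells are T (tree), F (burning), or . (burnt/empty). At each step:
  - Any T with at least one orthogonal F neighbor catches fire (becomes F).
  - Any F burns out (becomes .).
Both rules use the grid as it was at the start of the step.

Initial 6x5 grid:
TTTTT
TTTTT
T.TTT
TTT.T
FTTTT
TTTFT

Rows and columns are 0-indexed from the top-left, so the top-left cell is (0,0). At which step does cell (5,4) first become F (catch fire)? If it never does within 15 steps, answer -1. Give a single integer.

Step 1: cell (5,4)='F' (+6 fires, +2 burnt)
  -> target ignites at step 1
Step 2: cell (5,4)='.' (+5 fires, +6 burnt)
Step 3: cell (5,4)='.' (+3 fires, +5 burnt)
Step 4: cell (5,4)='.' (+4 fires, +3 burnt)
Step 5: cell (5,4)='.' (+4 fires, +4 burnt)
Step 6: cell (5,4)='.' (+3 fires, +4 burnt)
Step 7: cell (5,4)='.' (+1 fires, +3 burnt)
Step 8: cell (5,4)='.' (+0 fires, +1 burnt)
  fire out at step 8

1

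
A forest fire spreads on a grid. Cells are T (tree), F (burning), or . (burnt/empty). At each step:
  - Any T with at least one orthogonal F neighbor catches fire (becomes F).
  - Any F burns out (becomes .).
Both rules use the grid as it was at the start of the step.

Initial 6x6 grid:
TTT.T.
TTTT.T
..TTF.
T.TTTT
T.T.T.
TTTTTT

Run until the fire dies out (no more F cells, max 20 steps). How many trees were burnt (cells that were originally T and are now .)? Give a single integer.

Step 1: +2 fires, +1 burnt (F count now 2)
Step 2: +5 fires, +2 burnt (F count now 5)
Step 3: +3 fires, +5 burnt (F count now 3)
Step 4: +5 fires, +3 burnt (F count now 5)
Step 5: +3 fires, +5 burnt (F count now 3)
Step 6: +2 fires, +3 burnt (F count now 2)
Step 7: +1 fires, +2 burnt (F count now 1)
Step 8: +1 fires, +1 burnt (F count now 1)
Step 9: +1 fires, +1 burnt (F count now 1)
Step 10: +0 fires, +1 burnt (F count now 0)
Fire out after step 10
Initially T: 25, now '.': 34
Total burnt (originally-T cells now '.'): 23

Answer: 23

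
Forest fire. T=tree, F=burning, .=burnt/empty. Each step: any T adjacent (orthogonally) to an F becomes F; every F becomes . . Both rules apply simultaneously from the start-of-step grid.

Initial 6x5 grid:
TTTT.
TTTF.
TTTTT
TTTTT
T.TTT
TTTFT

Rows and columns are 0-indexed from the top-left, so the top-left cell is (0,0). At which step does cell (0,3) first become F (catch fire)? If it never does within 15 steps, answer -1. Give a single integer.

Step 1: cell (0,3)='F' (+6 fires, +2 burnt)
  -> target ignites at step 1
Step 2: cell (0,3)='.' (+8 fires, +6 burnt)
Step 3: cell (0,3)='.' (+6 fires, +8 burnt)
Step 4: cell (0,3)='.' (+4 fires, +6 burnt)
Step 5: cell (0,3)='.' (+1 fires, +4 burnt)
Step 6: cell (0,3)='.' (+0 fires, +1 burnt)
  fire out at step 6

1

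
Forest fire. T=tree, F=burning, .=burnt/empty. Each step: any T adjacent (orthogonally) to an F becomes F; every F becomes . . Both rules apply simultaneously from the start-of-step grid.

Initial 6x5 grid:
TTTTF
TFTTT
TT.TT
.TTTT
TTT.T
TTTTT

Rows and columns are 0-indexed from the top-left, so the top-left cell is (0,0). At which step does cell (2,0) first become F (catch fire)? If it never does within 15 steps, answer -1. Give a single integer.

Step 1: cell (2,0)='T' (+6 fires, +2 burnt)
Step 2: cell (2,0)='F' (+6 fires, +6 burnt)
  -> target ignites at step 2
Step 3: cell (2,0)='.' (+4 fires, +6 burnt)
Step 4: cell (2,0)='.' (+5 fires, +4 burnt)
Step 5: cell (2,0)='.' (+3 fires, +5 burnt)
Step 6: cell (2,0)='.' (+1 fires, +3 burnt)
Step 7: cell (2,0)='.' (+0 fires, +1 burnt)
  fire out at step 7

2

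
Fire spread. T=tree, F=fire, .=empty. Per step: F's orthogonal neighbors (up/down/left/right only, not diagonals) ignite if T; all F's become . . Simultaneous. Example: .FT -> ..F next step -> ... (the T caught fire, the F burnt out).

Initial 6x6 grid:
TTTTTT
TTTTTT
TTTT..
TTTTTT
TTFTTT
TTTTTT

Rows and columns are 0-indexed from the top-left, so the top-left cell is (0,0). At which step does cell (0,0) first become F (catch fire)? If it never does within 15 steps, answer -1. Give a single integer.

Step 1: cell (0,0)='T' (+4 fires, +1 burnt)
Step 2: cell (0,0)='T' (+7 fires, +4 burnt)
Step 3: cell (0,0)='T' (+8 fires, +7 burnt)
Step 4: cell (0,0)='T' (+6 fires, +8 burnt)
Step 5: cell (0,0)='T' (+4 fires, +6 burnt)
Step 6: cell (0,0)='F' (+3 fires, +4 burnt)
  -> target ignites at step 6
Step 7: cell (0,0)='.' (+1 fires, +3 burnt)
Step 8: cell (0,0)='.' (+0 fires, +1 burnt)
  fire out at step 8

6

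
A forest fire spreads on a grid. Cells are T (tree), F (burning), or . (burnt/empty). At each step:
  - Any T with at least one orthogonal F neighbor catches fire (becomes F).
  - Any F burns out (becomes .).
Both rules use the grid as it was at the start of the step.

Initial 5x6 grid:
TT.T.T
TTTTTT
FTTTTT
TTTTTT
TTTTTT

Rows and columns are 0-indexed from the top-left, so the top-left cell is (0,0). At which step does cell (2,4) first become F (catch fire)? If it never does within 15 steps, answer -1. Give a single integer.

Step 1: cell (2,4)='T' (+3 fires, +1 burnt)
Step 2: cell (2,4)='T' (+5 fires, +3 burnt)
Step 3: cell (2,4)='T' (+5 fires, +5 burnt)
Step 4: cell (2,4)='F' (+4 fires, +5 burnt)
  -> target ignites at step 4
Step 5: cell (2,4)='.' (+5 fires, +4 burnt)
Step 6: cell (2,4)='.' (+3 fires, +5 burnt)
Step 7: cell (2,4)='.' (+2 fires, +3 burnt)
Step 8: cell (2,4)='.' (+0 fires, +2 burnt)
  fire out at step 8

4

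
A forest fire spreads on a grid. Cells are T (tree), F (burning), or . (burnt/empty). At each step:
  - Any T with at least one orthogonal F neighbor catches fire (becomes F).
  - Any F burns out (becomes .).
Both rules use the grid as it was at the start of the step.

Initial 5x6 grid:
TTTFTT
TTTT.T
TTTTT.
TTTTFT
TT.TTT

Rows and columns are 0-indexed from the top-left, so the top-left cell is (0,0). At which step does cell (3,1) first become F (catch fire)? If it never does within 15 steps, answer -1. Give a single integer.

Step 1: cell (3,1)='T' (+7 fires, +2 burnt)
Step 2: cell (3,1)='T' (+7 fires, +7 burnt)
Step 3: cell (3,1)='F' (+5 fires, +7 burnt)
  -> target ignites at step 3
Step 4: cell (3,1)='.' (+4 fires, +5 burnt)
Step 5: cell (3,1)='.' (+2 fires, +4 burnt)
Step 6: cell (3,1)='.' (+0 fires, +2 burnt)
  fire out at step 6

3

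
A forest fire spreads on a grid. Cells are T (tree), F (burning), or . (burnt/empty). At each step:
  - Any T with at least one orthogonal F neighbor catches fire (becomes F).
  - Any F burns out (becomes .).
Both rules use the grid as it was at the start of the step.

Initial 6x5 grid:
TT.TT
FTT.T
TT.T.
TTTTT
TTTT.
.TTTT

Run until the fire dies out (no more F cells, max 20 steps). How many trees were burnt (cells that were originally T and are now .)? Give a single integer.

Step 1: +3 fires, +1 burnt (F count now 3)
Step 2: +4 fires, +3 burnt (F count now 4)
Step 3: +2 fires, +4 burnt (F count now 2)
Step 4: +2 fires, +2 burnt (F count now 2)
Step 5: +3 fires, +2 burnt (F count now 3)
Step 6: +4 fires, +3 burnt (F count now 4)
Step 7: +1 fires, +4 burnt (F count now 1)
Step 8: +1 fires, +1 burnt (F count now 1)
Step 9: +0 fires, +1 burnt (F count now 0)
Fire out after step 9
Initially T: 23, now '.': 27
Total burnt (originally-T cells now '.'): 20

Answer: 20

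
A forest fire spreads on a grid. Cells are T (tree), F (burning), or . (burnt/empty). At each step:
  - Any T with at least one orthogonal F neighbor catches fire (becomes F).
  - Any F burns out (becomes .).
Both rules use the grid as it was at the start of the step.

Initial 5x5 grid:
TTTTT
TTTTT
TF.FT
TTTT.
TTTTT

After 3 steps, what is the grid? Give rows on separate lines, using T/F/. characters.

Step 1: 6 trees catch fire, 2 burn out
  TTTTT
  TFTFT
  F...F
  TFTF.
  TTTTT
Step 2: 9 trees catch fire, 6 burn out
  TFTFT
  F.F.F
  .....
  F.F..
  TFTFT
Step 3: 6 trees catch fire, 9 burn out
  F.F.F
  .....
  .....
  .....
  F.F.F

F.F.F
.....
.....
.....
F.F.F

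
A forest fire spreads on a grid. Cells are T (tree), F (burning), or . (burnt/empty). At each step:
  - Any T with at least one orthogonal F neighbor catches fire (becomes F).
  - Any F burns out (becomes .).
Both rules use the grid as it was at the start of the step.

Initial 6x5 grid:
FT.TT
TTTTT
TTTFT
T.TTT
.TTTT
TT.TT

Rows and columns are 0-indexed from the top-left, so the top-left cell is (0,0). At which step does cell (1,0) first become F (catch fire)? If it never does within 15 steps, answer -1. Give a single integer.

Step 1: cell (1,0)='F' (+6 fires, +2 burnt)
  -> target ignites at step 1
Step 2: cell (1,0)='.' (+9 fires, +6 burnt)
Step 3: cell (1,0)='.' (+5 fires, +9 burnt)
Step 4: cell (1,0)='.' (+2 fires, +5 burnt)
Step 5: cell (1,0)='.' (+1 fires, +2 burnt)
Step 6: cell (1,0)='.' (+1 fires, +1 burnt)
Step 7: cell (1,0)='.' (+0 fires, +1 burnt)
  fire out at step 7

1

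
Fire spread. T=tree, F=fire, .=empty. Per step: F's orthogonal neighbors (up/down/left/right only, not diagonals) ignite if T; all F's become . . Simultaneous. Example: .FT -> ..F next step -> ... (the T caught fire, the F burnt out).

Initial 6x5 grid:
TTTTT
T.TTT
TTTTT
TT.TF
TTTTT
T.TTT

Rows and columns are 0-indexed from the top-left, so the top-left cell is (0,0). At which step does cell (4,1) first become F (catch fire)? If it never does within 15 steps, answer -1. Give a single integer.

Step 1: cell (4,1)='T' (+3 fires, +1 burnt)
Step 2: cell (4,1)='T' (+4 fires, +3 burnt)
Step 3: cell (4,1)='T' (+5 fires, +4 burnt)
Step 4: cell (4,1)='F' (+5 fires, +5 burnt)
  -> target ignites at step 4
Step 5: cell (4,1)='.' (+4 fires, +5 burnt)
Step 6: cell (4,1)='.' (+4 fires, +4 burnt)
Step 7: cell (4,1)='.' (+1 fires, +4 burnt)
Step 8: cell (4,1)='.' (+0 fires, +1 burnt)
  fire out at step 8

4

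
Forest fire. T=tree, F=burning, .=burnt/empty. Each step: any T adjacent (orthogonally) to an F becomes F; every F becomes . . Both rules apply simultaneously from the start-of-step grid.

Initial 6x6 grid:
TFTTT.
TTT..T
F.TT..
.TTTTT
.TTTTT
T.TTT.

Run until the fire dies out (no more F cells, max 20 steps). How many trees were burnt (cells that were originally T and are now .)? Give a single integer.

Answer: 22

Derivation:
Step 1: +4 fires, +2 burnt (F count now 4)
Step 2: +2 fires, +4 burnt (F count now 2)
Step 3: +2 fires, +2 burnt (F count now 2)
Step 4: +2 fires, +2 burnt (F count now 2)
Step 5: +3 fires, +2 burnt (F count now 3)
Step 6: +4 fires, +3 burnt (F count now 4)
Step 7: +3 fires, +4 burnt (F count now 3)
Step 8: +2 fires, +3 burnt (F count now 2)
Step 9: +0 fires, +2 burnt (F count now 0)
Fire out after step 9
Initially T: 24, now '.': 34
Total burnt (originally-T cells now '.'): 22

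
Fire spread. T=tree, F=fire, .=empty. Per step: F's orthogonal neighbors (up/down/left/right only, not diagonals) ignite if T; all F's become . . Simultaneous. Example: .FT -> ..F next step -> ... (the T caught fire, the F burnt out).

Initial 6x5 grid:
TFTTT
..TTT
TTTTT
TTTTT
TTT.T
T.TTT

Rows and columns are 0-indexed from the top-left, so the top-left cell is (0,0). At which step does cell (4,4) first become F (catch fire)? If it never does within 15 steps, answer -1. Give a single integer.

Step 1: cell (4,4)='T' (+2 fires, +1 burnt)
Step 2: cell (4,4)='T' (+2 fires, +2 burnt)
Step 3: cell (4,4)='T' (+3 fires, +2 burnt)
Step 4: cell (4,4)='T' (+4 fires, +3 burnt)
Step 5: cell (4,4)='T' (+5 fires, +4 burnt)
Step 6: cell (4,4)='T' (+4 fires, +5 burnt)
Step 7: cell (4,4)='F' (+3 fires, +4 burnt)
  -> target ignites at step 7
Step 8: cell (4,4)='.' (+2 fires, +3 burnt)
Step 9: cell (4,4)='.' (+0 fires, +2 burnt)
  fire out at step 9

7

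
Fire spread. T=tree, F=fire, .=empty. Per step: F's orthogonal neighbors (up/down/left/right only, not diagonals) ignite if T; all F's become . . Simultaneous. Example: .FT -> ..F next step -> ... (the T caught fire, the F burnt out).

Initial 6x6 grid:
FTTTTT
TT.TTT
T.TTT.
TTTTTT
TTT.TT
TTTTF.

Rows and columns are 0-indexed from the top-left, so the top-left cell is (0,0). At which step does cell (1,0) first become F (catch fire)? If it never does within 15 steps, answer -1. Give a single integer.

Step 1: cell (1,0)='F' (+4 fires, +2 burnt)
  -> target ignites at step 1
Step 2: cell (1,0)='.' (+6 fires, +4 burnt)
Step 3: cell (1,0)='.' (+7 fires, +6 burnt)
Step 4: cell (1,0)='.' (+9 fires, +7 burnt)
Step 5: cell (1,0)='.' (+3 fires, +9 burnt)
Step 6: cell (1,0)='.' (+0 fires, +3 burnt)
  fire out at step 6

1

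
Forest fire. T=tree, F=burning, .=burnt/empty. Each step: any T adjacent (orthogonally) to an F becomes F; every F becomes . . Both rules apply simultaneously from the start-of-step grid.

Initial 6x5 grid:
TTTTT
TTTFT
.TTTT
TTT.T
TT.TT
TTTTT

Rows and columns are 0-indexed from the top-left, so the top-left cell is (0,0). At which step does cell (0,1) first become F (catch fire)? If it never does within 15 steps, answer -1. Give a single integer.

Step 1: cell (0,1)='T' (+4 fires, +1 burnt)
Step 2: cell (0,1)='T' (+5 fires, +4 burnt)
Step 3: cell (0,1)='F' (+5 fires, +5 burnt)
  -> target ignites at step 3
Step 4: cell (0,1)='.' (+3 fires, +5 burnt)
Step 5: cell (0,1)='.' (+4 fires, +3 burnt)
Step 6: cell (0,1)='.' (+3 fires, +4 burnt)
Step 7: cell (0,1)='.' (+2 fires, +3 burnt)
Step 8: cell (0,1)='.' (+0 fires, +2 burnt)
  fire out at step 8

3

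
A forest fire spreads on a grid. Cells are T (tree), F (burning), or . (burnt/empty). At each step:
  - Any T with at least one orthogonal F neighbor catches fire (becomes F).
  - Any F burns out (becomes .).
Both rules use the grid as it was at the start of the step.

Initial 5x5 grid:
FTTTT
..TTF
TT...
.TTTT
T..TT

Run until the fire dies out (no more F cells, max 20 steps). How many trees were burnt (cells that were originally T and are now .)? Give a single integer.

Answer: 6

Derivation:
Step 1: +3 fires, +2 burnt (F count now 3)
Step 2: +3 fires, +3 burnt (F count now 3)
Step 3: +0 fires, +3 burnt (F count now 0)
Fire out after step 3
Initially T: 15, now '.': 16
Total burnt (originally-T cells now '.'): 6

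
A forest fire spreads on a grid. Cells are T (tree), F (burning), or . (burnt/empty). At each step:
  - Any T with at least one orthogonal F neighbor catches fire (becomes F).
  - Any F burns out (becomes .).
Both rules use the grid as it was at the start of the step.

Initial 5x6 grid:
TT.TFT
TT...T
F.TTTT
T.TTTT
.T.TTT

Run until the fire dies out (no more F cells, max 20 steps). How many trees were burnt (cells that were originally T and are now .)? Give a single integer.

Step 1: +4 fires, +2 burnt (F count now 4)
Step 2: +3 fires, +4 burnt (F count now 3)
Step 3: +2 fires, +3 burnt (F count now 2)
Step 4: +2 fires, +2 burnt (F count now 2)
Step 5: +3 fires, +2 burnt (F count now 3)
Step 6: +3 fires, +3 burnt (F count now 3)
Step 7: +2 fires, +3 burnt (F count now 2)
Step 8: +0 fires, +2 burnt (F count now 0)
Fire out after step 8
Initially T: 20, now '.': 29
Total burnt (originally-T cells now '.'): 19

Answer: 19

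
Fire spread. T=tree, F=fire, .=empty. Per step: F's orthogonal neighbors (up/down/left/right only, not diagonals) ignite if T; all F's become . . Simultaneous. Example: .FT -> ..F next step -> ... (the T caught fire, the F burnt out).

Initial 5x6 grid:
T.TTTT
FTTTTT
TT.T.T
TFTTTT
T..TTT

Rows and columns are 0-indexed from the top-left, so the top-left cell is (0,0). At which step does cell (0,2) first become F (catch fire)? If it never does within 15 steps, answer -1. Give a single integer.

Step 1: cell (0,2)='T' (+6 fires, +2 burnt)
Step 2: cell (0,2)='T' (+3 fires, +6 burnt)
Step 3: cell (0,2)='F' (+5 fires, +3 burnt)
  -> target ignites at step 3
Step 4: cell (0,2)='.' (+4 fires, +5 burnt)
Step 5: cell (0,2)='.' (+4 fires, +4 burnt)
Step 6: cell (0,2)='.' (+1 fires, +4 burnt)
Step 7: cell (0,2)='.' (+0 fires, +1 burnt)
  fire out at step 7

3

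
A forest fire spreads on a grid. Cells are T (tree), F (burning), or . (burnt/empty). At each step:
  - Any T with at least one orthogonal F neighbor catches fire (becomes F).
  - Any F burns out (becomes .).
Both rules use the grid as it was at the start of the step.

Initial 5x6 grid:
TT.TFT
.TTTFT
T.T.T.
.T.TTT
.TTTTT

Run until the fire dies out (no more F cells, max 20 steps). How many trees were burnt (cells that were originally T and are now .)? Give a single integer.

Step 1: +5 fires, +2 burnt (F count now 5)
Step 2: +2 fires, +5 burnt (F count now 2)
Step 3: +5 fires, +2 burnt (F count now 5)
Step 4: +3 fires, +5 burnt (F count now 3)
Step 5: +2 fires, +3 burnt (F count now 2)
Step 6: +1 fires, +2 burnt (F count now 1)
Step 7: +1 fires, +1 burnt (F count now 1)
Step 8: +0 fires, +1 burnt (F count now 0)
Fire out after step 8
Initially T: 20, now '.': 29
Total burnt (originally-T cells now '.'): 19

Answer: 19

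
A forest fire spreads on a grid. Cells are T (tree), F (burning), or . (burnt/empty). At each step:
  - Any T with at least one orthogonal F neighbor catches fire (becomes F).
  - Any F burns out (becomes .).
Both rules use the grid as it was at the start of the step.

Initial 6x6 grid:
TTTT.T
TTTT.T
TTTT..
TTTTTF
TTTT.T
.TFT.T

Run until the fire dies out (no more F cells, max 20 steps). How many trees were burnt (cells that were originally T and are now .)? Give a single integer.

Step 1: +5 fires, +2 burnt (F count now 5)
Step 2: +5 fires, +5 burnt (F count now 5)
Step 3: +4 fires, +5 burnt (F count now 4)
Step 4: +4 fires, +4 burnt (F count now 4)
Step 5: +4 fires, +4 burnt (F count now 4)
Step 6: +2 fires, +4 burnt (F count now 2)
Step 7: +1 fires, +2 burnt (F count now 1)
Step 8: +0 fires, +1 burnt (F count now 0)
Fire out after step 8
Initially T: 27, now '.': 34
Total burnt (originally-T cells now '.'): 25

Answer: 25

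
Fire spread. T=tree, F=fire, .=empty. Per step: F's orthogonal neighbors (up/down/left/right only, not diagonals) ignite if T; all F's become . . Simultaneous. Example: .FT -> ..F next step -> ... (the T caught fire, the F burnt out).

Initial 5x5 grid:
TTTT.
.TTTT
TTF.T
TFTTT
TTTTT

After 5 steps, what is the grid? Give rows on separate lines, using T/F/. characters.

Step 1: 5 trees catch fire, 2 burn out
  TTTT.
  .TFTT
  TF..T
  F.FTT
  TFTTT
Step 2: 7 trees catch fire, 5 burn out
  TTFT.
  .F.FT
  F...T
  ...FT
  F.FTT
Step 3: 5 trees catch fire, 7 burn out
  TF.F.
  ....F
  ....T
  ....F
  ...FT
Step 4: 3 trees catch fire, 5 burn out
  F....
  .....
  ....F
  .....
  ....F
Step 5: 0 trees catch fire, 3 burn out
  .....
  .....
  .....
  .....
  .....

.....
.....
.....
.....
.....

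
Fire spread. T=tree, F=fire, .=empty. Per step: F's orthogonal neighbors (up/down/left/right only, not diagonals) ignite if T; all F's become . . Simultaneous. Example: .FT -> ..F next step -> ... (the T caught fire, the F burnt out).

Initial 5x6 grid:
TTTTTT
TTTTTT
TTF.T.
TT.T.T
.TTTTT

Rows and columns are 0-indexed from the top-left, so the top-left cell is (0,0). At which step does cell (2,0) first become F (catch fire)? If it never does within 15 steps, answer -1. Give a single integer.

Step 1: cell (2,0)='T' (+2 fires, +1 burnt)
Step 2: cell (2,0)='F' (+5 fires, +2 burnt)
  -> target ignites at step 2
Step 3: cell (2,0)='.' (+6 fires, +5 burnt)
Step 4: cell (2,0)='.' (+5 fires, +6 burnt)
Step 5: cell (2,0)='.' (+2 fires, +5 burnt)
Step 6: cell (2,0)='.' (+2 fires, +2 burnt)
Step 7: cell (2,0)='.' (+1 fires, +2 burnt)
Step 8: cell (2,0)='.' (+1 fires, +1 burnt)
Step 9: cell (2,0)='.' (+0 fires, +1 burnt)
  fire out at step 9

2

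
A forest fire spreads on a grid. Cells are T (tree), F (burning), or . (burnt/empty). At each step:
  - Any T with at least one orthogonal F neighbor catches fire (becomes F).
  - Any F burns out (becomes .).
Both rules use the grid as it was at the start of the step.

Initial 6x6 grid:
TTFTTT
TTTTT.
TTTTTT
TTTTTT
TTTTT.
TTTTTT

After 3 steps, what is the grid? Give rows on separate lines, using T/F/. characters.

Step 1: 3 trees catch fire, 1 burn out
  TF.FTT
  TTFTT.
  TTTTTT
  TTTTTT
  TTTTT.
  TTTTTT
Step 2: 5 trees catch fire, 3 burn out
  F...FT
  TF.FT.
  TTFTTT
  TTTTTT
  TTTTT.
  TTTTTT
Step 3: 6 trees catch fire, 5 burn out
  .....F
  F...F.
  TF.FTT
  TTFTTT
  TTTTT.
  TTTTTT

.....F
F...F.
TF.FTT
TTFTTT
TTTTT.
TTTTTT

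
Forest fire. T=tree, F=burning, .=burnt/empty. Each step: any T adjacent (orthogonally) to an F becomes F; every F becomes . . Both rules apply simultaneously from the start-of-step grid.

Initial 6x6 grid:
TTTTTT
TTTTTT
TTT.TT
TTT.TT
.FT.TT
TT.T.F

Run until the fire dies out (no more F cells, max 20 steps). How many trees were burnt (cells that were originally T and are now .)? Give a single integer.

Answer: 27

Derivation:
Step 1: +4 fires, +2 burnt (F count now 4)
Step 2: +6 fires, +4 burnt (F count now 6)
Step 3: +5 fires, +6 burnt (F count now 5)
Step 4: +5 fires, +5 burnt (F count now 5)
Step 5: +5 fires, +5 burnt (F count now 5)
Step 6: +2 fires, +5 burnt (F count now 2)
Step 7: +0 fires, +2 burnt (F count now 0)
Fire out after step 7
Initially T: 28, now '.': 35
Total burnt (originally-T cells now '.'): 27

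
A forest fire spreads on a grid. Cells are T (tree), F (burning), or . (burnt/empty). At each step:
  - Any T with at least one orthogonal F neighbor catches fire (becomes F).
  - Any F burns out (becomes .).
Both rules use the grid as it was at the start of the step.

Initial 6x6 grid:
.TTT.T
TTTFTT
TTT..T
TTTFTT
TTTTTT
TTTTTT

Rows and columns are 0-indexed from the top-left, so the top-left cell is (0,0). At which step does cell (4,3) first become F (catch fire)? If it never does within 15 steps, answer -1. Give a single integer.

Step 1: cell (4,3)='F' (+6 fires, +2 burnt)
  -> target ignites at step 1
Step 2: cell (4,3)='.' (+9 fires, +6 burnt)
Step 3: cell (4,3)='.' (+10 fires, +9 burnt)
Step 4: cell (4,3)='.' (+4 fires, +10 burnt)
Step 5: cell (4,3)='.' (+1 fires, +4 burnt)
Step 6: cell (4,3)='.' (+0 fires, +1 burnt)
  fire out at step 6

1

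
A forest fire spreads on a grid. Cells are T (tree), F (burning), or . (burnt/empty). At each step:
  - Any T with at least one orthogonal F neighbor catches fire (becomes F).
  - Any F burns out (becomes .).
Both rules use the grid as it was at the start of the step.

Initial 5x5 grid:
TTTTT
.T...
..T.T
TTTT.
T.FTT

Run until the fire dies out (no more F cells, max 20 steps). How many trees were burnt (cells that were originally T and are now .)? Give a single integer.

Step 1: +2 fires, +1 burnt (F count now 2)
Step 2: +4 fires, +2 burnt (F count now 4)
Step 3: +1 fires, +4 burnt (F count now 1)
Step 4: +1 fires, +1 burnt (F count now 1)
Step 5: +0 fires, +1 burnt (F count now 0)
Fire out after step 5
Initially T: 15, now '.': 18
Total burnt (originally-T cells now '.'): 8

Answer: 8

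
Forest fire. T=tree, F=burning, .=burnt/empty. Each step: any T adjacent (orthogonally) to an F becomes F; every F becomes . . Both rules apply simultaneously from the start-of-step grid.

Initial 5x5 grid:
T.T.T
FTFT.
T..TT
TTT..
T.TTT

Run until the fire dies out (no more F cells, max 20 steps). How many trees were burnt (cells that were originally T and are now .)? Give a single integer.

Answer: 14

Derivation:
Step 1: +5 fires, +2 burnt (F count now 5)
Step 2: +2 fires, +5 burnt (F count now 2)
Step 3: +3 fires, +2 burnt (F count now 3)
Step 4: +1 fires, +3 burnt (F count now 1)
Step 5: +1 fires, +1 burnt (F count now 1)
Step 6: +1 fires, +1 burnt (F count now 1)
Step 7: +1 fires, +1 burnt (F count now 1)
Step 8: +0 fires, +1 burnt (F count now 0)
Fire out after step 8
Initially T: 15, now '.': 24
Total burnt (originally-T cells now '.'): 14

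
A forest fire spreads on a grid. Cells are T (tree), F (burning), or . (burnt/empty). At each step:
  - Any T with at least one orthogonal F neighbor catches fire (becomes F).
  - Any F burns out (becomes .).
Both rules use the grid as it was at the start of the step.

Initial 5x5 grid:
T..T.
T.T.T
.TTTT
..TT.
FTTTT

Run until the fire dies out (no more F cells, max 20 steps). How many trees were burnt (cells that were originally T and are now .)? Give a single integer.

Step 1: +1 fires, +1 burnt (F count now 1)
Step 2: +1 fires, +1 burnt (F count now 1)
Step 3: +2 fires, +1 burnt (F count now 2)
Step 4: +3 fires, +2 burnt (F count now 3)
Step 5: +3 fires, +3 burnt (F count now 3)
Step 6: +1 fires, +3 burnt (F count now 1)
Step 7: +1 fires, +1 burnt (F count now 1)
Step 8: +0 fires, +1 burnt (F count now 0)
Fire out after step 8
Initially T: 15, now '.': 22
Total burnt (originally-T cells now '.'): 12

Answer: 12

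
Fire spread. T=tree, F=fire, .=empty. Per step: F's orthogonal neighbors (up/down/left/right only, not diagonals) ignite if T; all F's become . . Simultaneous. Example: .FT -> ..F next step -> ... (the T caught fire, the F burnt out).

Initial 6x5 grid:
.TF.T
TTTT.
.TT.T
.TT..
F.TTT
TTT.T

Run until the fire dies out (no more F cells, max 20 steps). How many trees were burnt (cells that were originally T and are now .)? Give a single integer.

Answer: 16

Derivation:
Step 1: +3 fires, +2 burnt (F count now 3)
Step 2: +4 fires, +3 burnt (F count now 4)
Step 3: +4 fires, +4 burnt (F count now 4)
Step 4: +2 fires, +4 burnt (F count now 2)
Step 5: +1 fires, +2 burnt (F count now 1)
Step 6: +1 fires, +1 burnt (F count now 1)
Step 7: +1 fires, +1 burnt (F count now 1)
Step 8: +0 fires, +1 burnt (F count now 0)
Fire out after step 8
Initially T: 18, now '.': 28
Total burnt (originally-T cells now '.'): 16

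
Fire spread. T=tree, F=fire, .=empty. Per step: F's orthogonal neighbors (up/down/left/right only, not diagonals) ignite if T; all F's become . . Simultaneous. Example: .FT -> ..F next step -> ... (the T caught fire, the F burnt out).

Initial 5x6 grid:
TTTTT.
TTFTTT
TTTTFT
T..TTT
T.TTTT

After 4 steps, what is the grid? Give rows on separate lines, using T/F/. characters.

Step 1: 8 trees catch fire, 2 burn out
  TTFTT.
  TF.FFT
  TTFF.F
  T..TFT
  T.TTTT
Step 2: 9 trees catch fire, 8 burn out
  TF.FF.
  F....F
  TF....
  T..F.F
  T.TTFT
Step 3: 4 trees catch fire, 9 burn out
  F.....
  ......
  F.....
  T.....
  T.TF.F
Step 4: 2 trees catch fire, 4 burn out
  ......
  ......
  ......
  F.....
  T.F...

......
......
......
F.....
T.F...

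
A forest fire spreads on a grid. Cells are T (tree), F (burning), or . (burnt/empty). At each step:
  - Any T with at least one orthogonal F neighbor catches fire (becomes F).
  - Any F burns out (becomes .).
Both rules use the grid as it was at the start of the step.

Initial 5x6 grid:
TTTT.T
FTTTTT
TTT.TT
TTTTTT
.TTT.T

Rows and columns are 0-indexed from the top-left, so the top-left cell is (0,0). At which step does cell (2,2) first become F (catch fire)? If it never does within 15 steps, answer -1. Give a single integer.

Step 1: cell (2,2)='T' (+3 fires, +1 burnt)
Step 2: cell (2,2)='T' (+4 fires, +3 burnt)
Step 3: cell (2,2)='F' (+4 fires, +4 burnt)
  -> target ignites at step 3
Step 4: cell (2,2)='.' (+4 fires, +4 burnt)
Step 5: cell (2,2)='.' (+4 fires, +4 burnt)
Step 6: cell (2,2)='.' (+4 fires, +4 burnt)
Step 7: cell (2,2)='.' (+1 fires, +4 burnt)
Step 8: cell (2,2)='.' (+1 fires, +1 burnt)
Step 9: cell (2,2)='.' (+0 fires, +1 burnt)
  fire out at step 9

3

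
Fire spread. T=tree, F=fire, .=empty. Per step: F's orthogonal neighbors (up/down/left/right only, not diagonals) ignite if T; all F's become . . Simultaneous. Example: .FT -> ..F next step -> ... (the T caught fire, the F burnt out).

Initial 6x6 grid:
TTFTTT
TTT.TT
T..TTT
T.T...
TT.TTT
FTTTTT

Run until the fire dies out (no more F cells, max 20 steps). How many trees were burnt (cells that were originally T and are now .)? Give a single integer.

Answer: 25

Derivation:
Step 1: +5 fires, +2 burnt (F count now 5)
Step 2: +6 fires, +5 burnt (F count now 6)
Step 3: +5 fires, +6 burnt (F count now 5)
Step 4: +4 fires, +5 burnt (F count now 4)
Step 5: +4 fires, +4 burnt (F count now 4)
Step 6: +1 fires, +4 burnt (F count now 1)
Step 7: +0 fires, +1 burnt (F count now 0)
Fire out after step 7
Initially T: 26, now '.': 35
Total burnt (originally-T cells now '.'): 25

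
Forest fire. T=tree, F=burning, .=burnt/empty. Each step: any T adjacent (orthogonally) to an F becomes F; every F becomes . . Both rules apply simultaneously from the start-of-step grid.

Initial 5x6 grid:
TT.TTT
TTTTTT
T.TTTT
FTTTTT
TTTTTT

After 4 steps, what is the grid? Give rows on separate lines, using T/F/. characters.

Step 1: 3 trees catch fire, 1 burn out
  TT.TTT
  TTTTTT
  F.TTTT
  .FTTTT
  FTTTTT
Step 2: 3 trees catch fire, 3 burn out
  TT.TTT
  FTTTTT
  ..TTTT
  ..FTTT
  .FTTTT
Step 3: 5 trees catch fire, 3 burn out
  FT.TTT
  .FTTTT
  ..FTTT
  ...FTT
  ..FTTT
Step 4: 5 trees catch fire, 5 burn out
  .F.TTT
  ..FTTT
  ...FTT
  ....FT
  ...FTT

.F.TTT
..FTTT
...FTT
....FT
...FTT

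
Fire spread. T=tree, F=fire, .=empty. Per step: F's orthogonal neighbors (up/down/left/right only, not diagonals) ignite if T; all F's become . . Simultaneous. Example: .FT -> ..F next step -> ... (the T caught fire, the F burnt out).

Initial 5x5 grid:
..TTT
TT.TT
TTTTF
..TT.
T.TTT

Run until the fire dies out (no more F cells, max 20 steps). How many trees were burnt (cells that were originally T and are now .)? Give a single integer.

Step 1: +2 fires, +1 burnt (F count now 2)
Step 2: +4 fires, +2 burnt (F count now 4)
Step 3: +4 fires, +4 burnt (F count now 4)
Step 4: +5 fires, +4 burnt (F count now 5)
Step 5: +1 fires, +5 burnt (F count now 1)
Step 6: +0 fires, +1 burnt (F count now 0)
Fire out after step 6
Initially T: 17, now '.': 24
Total burnt (originally-T cells now '.'): 16

Answer: 16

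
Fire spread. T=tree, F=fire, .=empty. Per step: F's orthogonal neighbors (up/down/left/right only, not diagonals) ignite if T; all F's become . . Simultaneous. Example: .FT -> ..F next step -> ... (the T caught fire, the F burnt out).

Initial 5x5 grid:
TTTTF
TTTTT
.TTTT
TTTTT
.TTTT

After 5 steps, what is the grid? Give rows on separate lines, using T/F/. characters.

Step 1: 2 trees catch fire, 1 burn out
  TTTF.
  TTTTF
  .TTTT
  TTTTT
  .TTTT
Step 2: 3 trees catch fire, 2 burn out
  TTF..
  TTTF.
  .TTTF
  TTTTT
  .TTTT
Step 3: 4 trees catch fire, 3 burn out
  TF...
  TTF..
  .TTF.
  TTTTF
  .TTTT
Step 4: 5 trees catch fire, 4 burn out
  F....
  TF...
  .TF..
  TTTF.
  .TTTF
Step 5: 4 trees catch fire, 5 burn out
  .....
  F....
  .F...
  TTF..
  .TTF.

.....
F....
.F...
TTF..
.TTF.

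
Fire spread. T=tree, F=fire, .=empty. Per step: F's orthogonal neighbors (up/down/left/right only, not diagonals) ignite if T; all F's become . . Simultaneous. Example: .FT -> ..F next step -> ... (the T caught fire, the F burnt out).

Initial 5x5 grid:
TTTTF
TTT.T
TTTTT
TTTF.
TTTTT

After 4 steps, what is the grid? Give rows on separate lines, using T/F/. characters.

Step 1: 5 trees catch fire, 2 burn out
  TTTF.
  TTT.F
  TTTFT
  TTF..
  TTTFT
Step 2: 6 trees catch fire, 5 burn out
  TTF..
  TTT..
  TTF.F
  TF...
  TTF.F
Step 3: 5 trees catch fire, 6 burn out
  TF...
  TTF..
  TF...
  F....
  TF...
Step 4: 4 trees catch fire, 5 burn out
  F....
  TF...
  F....
  .....
  F....

F....
TF...
F....
.....
F....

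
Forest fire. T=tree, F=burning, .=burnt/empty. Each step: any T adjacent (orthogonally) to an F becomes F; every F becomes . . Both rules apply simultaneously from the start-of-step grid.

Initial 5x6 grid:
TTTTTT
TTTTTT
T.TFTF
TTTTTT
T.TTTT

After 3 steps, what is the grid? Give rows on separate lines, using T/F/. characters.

Step 1: 6 trees catch fire, 2 burn out
  TTTTTT
  TTTFTF
  T.F.F.
  TTTFTF
  T.TTTT
Step 2: 8 trees catch fire, 6 burn out
  TTTFTF
  TTF.F.
  T.....
  TTF.F.
  T.TFTF
Step 3: 6 trees catch fire, 8 burn out
  TTF.F.
  TF....
  T.....
  TF....
  T.F.F.

TTF.F.
TF....
T.....
TF....
T.F.F.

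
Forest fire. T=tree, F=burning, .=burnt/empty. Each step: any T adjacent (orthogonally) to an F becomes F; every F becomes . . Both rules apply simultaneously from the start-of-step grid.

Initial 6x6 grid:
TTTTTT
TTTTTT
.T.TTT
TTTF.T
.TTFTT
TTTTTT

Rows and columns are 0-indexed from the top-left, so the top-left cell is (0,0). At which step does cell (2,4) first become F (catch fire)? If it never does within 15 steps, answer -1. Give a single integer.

Step 1: cell (2,4)='T' (+5 fires, +2 burnt)
Step 2: cell (2,4)='F' (+7 fires, +5 burnt)
  -> target ignites at step 2
Step 3: cell (2,4)='.' (+9 fires, +7 burnt)
Step 4: cell (2,4)='.' (+5 fires, +9 burnt)
Step 5: cell (2,4)='.' (+3 fires, +5 burnt)
Step 6: cell (2,4)='.' (+1 fires, +3 burnt)
Step 7: cell (2,4)='.' (+0 fires, +1 burnt)
  fire out at step 7

2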